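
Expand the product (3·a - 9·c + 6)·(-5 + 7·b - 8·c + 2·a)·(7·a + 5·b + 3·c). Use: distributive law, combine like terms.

-21·a^2 + 279·a·b - 30·a·c + 177·a^2·b + 105·a·b^2 - 588·a·b·c - 276·a^2·c + 378·a·c^2 + 42·a^3 + 111·b·c - 9·c^2 - 315·b^2·c + 171·b·c^2 + 216·c^3 - 210·a - 150·b - 90·c + 210·b^2

(3·a - 9·c + 6)·(-5 + 7·b - 8·c + 2·a)·(7·a + 5·b + 3·c)
= (-15·a + 21·a·b - 24·a·c + 6·a^2 + 45·c - 63·b·c + 72·c^2 - 18·a·c - 30 + 42·b - 48·c + 12·a)·(7·a + 5·b + 3·c)    [distributive law]
= (-3·a + 21·a·b - 42·a·c + 6·a^2 - 3·c - 63·b·c + 72·c^2 - 30 + 42·b)·(7·a + 5·b + 3·c)    [combine like terms]
= -21·a^2 - 15·a·b - 9·a·c + 147·a^2·b + 105·a·b^2 + 63·a·b·c - 294·a^2·c - 210·a·b·c - 126·a·c^2 + 42·a^3 + 30·a^2·b + 18·a^2·c - 21·a·c - 15·b·c - 9·c^2 - 441·a·b·c - 315·b^2·c - 189·b·c^2 + 504·a·c^2 + 360·b·c^2 + 216·c^3 - 210·a - 150·b - 90·c + 294·a·b + 210·b^2 + 126·b·c    [distributive law]
= -21·a^2 + 279·a·b - 30·a·c + 177·a^2·b + 105·a·b^2 - 588·a·b·c - 276·a^2·c + 378·a·c^2 + 42·a^3 + 111·b·c - 9·c^2 - 315·b^2·c + 171·b·c^2 + 216·c^3 - 210·a - 150·b - 90·c + 210·b^2    [combine like terms]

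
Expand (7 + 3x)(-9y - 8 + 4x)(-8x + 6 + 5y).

(7 + 3x)(-9y - 8 + 4x)(-8x + 6 + 5y)
= (-63y - 56 + 28x - 27xy - 24x + 12x^2)(-8x + 6 + 5y)    [distributive law]
= (-63y - 56 + 4x - 27xy + 12x^2)(-8x + 6 + 5y)    [combine like terms]
= 504xy - 378y - 315y^2 + 448x - 336 - 280y - 32x^2 + 24x + 20xy + 216x^2y - 162xy - 135xy^2 - 96x^3 + 72x^2 + 60x^2y    [distributive law]
= 362xy - 658y - 315y^2 + 472x - 336 + 40x^2 + 276x^2y - 135xy^2 - 96x^3    [combine like terms]

362xy - 658y - 315y^2 + 472x - 336 + 40x^2 + 276x^2y - 135xy^2 - 96x^3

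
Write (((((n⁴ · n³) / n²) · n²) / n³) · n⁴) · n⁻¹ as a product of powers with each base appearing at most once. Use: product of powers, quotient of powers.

(((((n⁴ · n³) / n²) · n²) / n³) · n⁴) · n⁻¹
= ((((n⁷ / n²) · n²) / n³) · n⁴) · n⁻¹    [product of powers]
= (((n⁵ · n²) / n³) · n⁴) · n⁻¹    [quotient of powers]
= ((n⁷ / n³) · n⁴) · n⁻¹    [product of powers]
= (n⁴ · n⁴) · n⁻¹    [quotient of powers]
= n⁸ · n⁻¹    [product of powers]
= n⁷    [product of powers]

n⁷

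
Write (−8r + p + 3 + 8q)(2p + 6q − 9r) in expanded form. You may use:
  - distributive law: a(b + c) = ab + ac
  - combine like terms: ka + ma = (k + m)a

−25pr − 120qr + 72r^2 + 2p^2 + 22pq + 6p + 18q − 27r + 48q^2

(−8r + p + 3 + 8q)(2p + 6q − 9r)
= −16pr − 48qr + 72r^2 + 2p^2 + 6pq − 9pr + 6p + 18q − 27r + 16pq + 48q^2 − 72qr    [distributive law]
= −25pr − 120qr + 72r^2 + 2p^2 + 22pq + 6p + 18q − 27r + 48q^2    [combine like terms]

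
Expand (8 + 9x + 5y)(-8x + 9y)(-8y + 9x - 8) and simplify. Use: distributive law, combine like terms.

(8 + 9x + 5y)(-8x + 9y)(-8y + 9x - 8)
= (-64x + 72y - 72x^2 + 81xy - 40xy + 45y^2)(-8y + 9x - 8)    [distributive law]
= (-64x + 72y - 72x^2 + 41xy + 45y^2)(-8y + 9x - 8)    [combine like terms]
= 512xy - 576x^2 + 512x - 576y^2 + 648xy - 576y + 576x^2y - 648x^3 + 576x^2 - 328xy^2 + 369x^2y - 328xy - 360y^3 + 405xy^2 - 360y^2    [distributive law]
= 832xy + 512x - 936y^2 - 576y + 945x^2y - 648x^3 + 77xy^2 - 360y^3    [combine like terms]

832xy + 512x - 936y^2 - 576y + 945x^2y - 648x^3 + 77xy^2 - 360y^3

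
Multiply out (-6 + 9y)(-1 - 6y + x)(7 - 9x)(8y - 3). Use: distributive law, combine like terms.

-231y - 126 - 228xy + 288x + 2646y^2 - 2898xy^2 + 675x^2y - 162x^2 - 3024y^3 + 3888xy^3 - 648x^2y^2

(-6 + 9y)(-1 - 6y + x)(7 - 9x)(8y - 3)
= (6 + 36y - 6x - 9y - 54y^2 + 9xy)(7 - 9x)(8y - 3)    [distributive law]
= (6 + 27y - 6x - 54y^2 + 9xy)(7 - 9x)(8y - 3)    [combine like terms]
= (42 - 54x + 189y - 243xy - 42x + 54x^2 - 378y^2 + 486xy^2 + 63xy - 81x^2y)(8y - 3)    [distributive law]
= (42 - 96x + 189y - 180xy + 54x^2 - 378y^2 + 486xy^2 - 81x^2y)(8y - 3)    [combine like terms]
= 336y - 126 - 768xy + 288x + 1512y^2 - 567y - 1440xy^2 + 540xy + 432x^2y - 162x^2 - 3024y^3 + 1134y^2 + 3888xy^3 - 1458xy^2 - 648x^2y^2 + 243x^2y    [distributive law]
= -231y - 126 - 228xy + 288x + 2646y^2 - 2898xy^2 + 675x^2y - 162x^2 - 3024y^3 + 3888xy^3 - 648x^2y^2    [combine like terms]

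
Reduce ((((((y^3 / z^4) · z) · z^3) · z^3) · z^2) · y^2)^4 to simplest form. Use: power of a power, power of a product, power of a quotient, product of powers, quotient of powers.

((((((y^3 / z^4) · z) · z^3) · z^3) · z^2) · y^2)^4
= ((((((y^3 / z^4) · z) · z^3) · z^3) · z^2)^4) · ((y^2)^4)    [power of a product]
= ((((((y^3 / z^4) · z) · z^3) · z^3)^4) · ((z^2)^4)) · ((y^2)^4)    [power of a product]
= ((((((y^3 / z^4) · z) · z^3)^4) · ((z^3)^4)) · ((z^2)^4)) · ((y^2)^4)    [power of a product]
= ((((((y^3 / z^4) · z)^4) · ((z^3)^4)) · ((z^3)^4)) · ((z^2)^4)) · ((y^2)^4)    [power of a product]
= ((((((y^3 / z^4)^4) · (z^4)) · ((z^3)^4)) · ((z^3)^4)) · ((z^2)^4)) · ((y^2)^4)    [power of a product]
= (((((((y^3)^4) / ((z^4)^4)) · (z^4)) · ((z^3)^4)) · ((z^3)^4)) · ((z^2)^4)) · ((y^2)^4)    [power of a quotient]
= (((((y^12 / ((z^4)^4)) · (z^4)) · ((z^3)^4)) · ((z^3)^4)) · ((z^2)^4)) · ((y^2)^4)    [power of a power]
= (((((y^12 / z^16) · (z^4)) · ((z^3)^4)) · ((z^3)^4)) · ((z^2)^4)) · ((y^2)^4)    [power of a power]
= (((((y^12 / z^16) · z^4) · z^12) · ((z^3)^4)) · ((z^2)^4)) · ((y^2)^4)    [power of a power]
= (((((y^12 / z^16) · z^4) · z^12) · z^12) · ((z^2)^4)) · ((y^2)^4)    [power of a power]
= (((((y^12 / z^16) · z^4) · z^12) · z^12) · z^8) · ((y^2)^4)    [power of a power]
= (((((y^12 / z^16) · z^4) · z^12) · z^12) · z^8) · y^8    [power of a power]
= y^20z^20    [quotient of powers; product of powers]

y^20z^20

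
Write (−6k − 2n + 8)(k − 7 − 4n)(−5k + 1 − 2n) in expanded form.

(−6k − 2n + 8)(k − 7 − 4n)(−5k + 1 − 2n)
= (−6k^2 + 42k + 24kn − 2kn + 14n + 8n^2 + 8k − 56 − 32n)(−5k + 1 − 2n)    [distributive law]
= (−6k^2 + 50k + 22kn − 18n + 8n^2 − 56)(−5k + 1 − 2n)    [combine like terms]
= 30k^3 − 6k^2 + 12k^2n − 250k^2 + 50k − 100kn − 110k^2n + 22kn − 44kn^2 + 90kn − 18n + 36n^2 − 40kn^2 + 8n^2 − 16n^3 + 280k − 56 + 112n    [distributive law]
= 30k^3 − 256k^2 − 98k^2n + 330k + 12kn − 84kn^2 + 94n + 44n^2 − 16n^3 − 56    [combine like terms]

30k^3 − 256k^2 − 98k^2n + 330k + 12kn − 84kn^2 + 94n + 44n^2 − 16n^3 − 56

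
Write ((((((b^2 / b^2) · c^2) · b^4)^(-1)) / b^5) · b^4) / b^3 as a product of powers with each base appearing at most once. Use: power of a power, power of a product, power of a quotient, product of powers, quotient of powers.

b^(-8)c^(-2)

((((((b^2 / b^2) · c^2) · b^4)^(-1)) / b^5) · b^4) / b^3
= ((((((b^2 / b^2) · c^2)^(-1)) · ((b^4)^(-1))) / b^5) · b^4) / b^3    [power of a product]
= ((((((b^2 / b^2)^(-1)) · ((c^2)^(-1))) · ((b^4)^(-1))) / b^5) · b^4) / b^3    [power of a product]
= (((((((b^2)^(-1)) / ((b^2)^(-1))) · ((c^2)^(-1))) · ((b^4)^(-1))) / b^5) · b^4) / b^3    [power of a quotient]
= (((((b^(-2) / ((b^2)^(-1))) · ((c^2)^(-1))) · ((b^4)^(-1))) / b^5) · b^4) / b^3    [power of a power]
= (((((b^(-2) / b^(-2)) · ((c^2)^(-1))) · ((b^4)^(-1))) / b^5) · b^4) / b^3    [power of a power]
= ((((b^0 · ((c^2)^(-1))) · ((b^4)^(-1))) / b^5) · b^4) / b^3    [quotient of powers]
= ((((b^0 · c^(-2)) · ((b^4)^(-1))) / b^5) · b^4) / b^3    [power of a power]
= ((((b^0 · c^(-2)) · b^(-4)) / b^5) · b^4) / b^3    [power of a power]
= b^(-8)c^(-2)    [quotient of powers; product of powers]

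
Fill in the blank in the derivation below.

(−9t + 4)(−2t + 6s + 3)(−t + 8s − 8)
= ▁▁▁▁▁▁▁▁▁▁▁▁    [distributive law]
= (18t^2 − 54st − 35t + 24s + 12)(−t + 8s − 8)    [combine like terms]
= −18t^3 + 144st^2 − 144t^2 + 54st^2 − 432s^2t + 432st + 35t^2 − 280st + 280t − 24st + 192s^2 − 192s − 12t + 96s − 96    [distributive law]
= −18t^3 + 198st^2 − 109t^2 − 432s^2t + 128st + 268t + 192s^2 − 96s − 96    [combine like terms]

Applying distributive law to the line above:

(18t^2 − 54st − 27t − 8t + 24s + 12)(−t + 8s − 8)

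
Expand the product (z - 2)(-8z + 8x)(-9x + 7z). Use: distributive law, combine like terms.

128xz^2 - 56z^3 - 72x^2z - 256xz + 112z^2 + 144x^2

(z - 2)(-8z + 8x)(-9x + 7z)
= (-8z^2 + 8xz + 16z - 16x)(-9x + 7z)    [distributive law]
= 72xz^2 - 56z^3 - 72x^2z + 56xz^2 - 144xz + 112z^2 + 144x^2 - 112xz    [distributive law]
= 128xz^2 - 56z^3 - 72x^2z - 256xz + 112z^2 + 144x^2    [combine like terms]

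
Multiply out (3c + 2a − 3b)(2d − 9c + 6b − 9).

(3c + 2a − 3b)(2d − 9c + 6b − 9)
= 6cd − 27c^2 + 18bc − 27c + 4ad − 18ac + 12ab − 18a − 6bd + 27bc − 18b^2 + 27b    [distributive law]
= 6cd − 27c^2 + 45bc − 27c + 4ad − 18ac + 12ab − 18a − 6bd − 18b^2 + 27b    [combine like terms]

6cd − 27c^2 + 45bc − 27c + 4ad − 18ac + 12ab − 18a − 6bd − 18b^2 + 27b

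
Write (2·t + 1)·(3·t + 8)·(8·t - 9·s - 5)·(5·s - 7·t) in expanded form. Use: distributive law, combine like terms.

618·s·t^3 - 336·t^4 - 270·s^2·t^2 + 1807·s·t^2 - 854·t^3 - 855·s^2·t + 349·s·t + 217·t^2 - 360·s^2 - 200·s + 280·t

(2·t + 1)·(3·t + 8)·(8·t - 9·s - 5)·(5·s - 7·t)
= (6·t^2 + 16·t + 3·t + 8)·(8·t - 9·s - 5)·(5·s - 7·t)    [distributive law]
= (6·t^2 + 19·t + 8)·(8·t - 9·s - 5)·(5·s - 7·t)    [combine like terms]
= (48·t^3 - 54·s·t^2 - 30·t^2 + 152·t^2 - 171·s·t - 95·t + 64·t - 72·s - 40)·(5·s - 7·t)    [distributive law]
= (48·t^3 - 54·s·t^2 + 122·t^2 - 171·s·t - 31·t - 72·s - 40)·(5·s - 7·t)    [combine like terms]
= 240·s·t^3 - 336·t^4 - 270·s^2·t^2 + 378·s·t^3 + 610·s·t^2 - 854·t^3 - 855·s^2·t + 1197·s·t^2 - 155·s·t + 217·t^2 - 360·s^2 + 504·s·t - 200·s + 280·t    [distributive law]
= 618·s·t^3 - 336·t^4 - 270·s^2·t^2 + 1807·s·t^2 - 854·t^3 - 855·s^2·t + 349·s·t + 217·t^2 - 360·s^2 - 200·s + 280·t    [combine like terms]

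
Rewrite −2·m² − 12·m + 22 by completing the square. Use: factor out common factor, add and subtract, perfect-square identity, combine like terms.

−2(m + 3)² + 40

−2·m² − 12·m + 22
= −2(m² + 6·m) + 22    [factor out -2 from the m-terms]
= −2(m² + 6·m + 9 − 9) + 22    [add and subtract 9 inside the bracket]
= −2(m + 3)² + 18 + 22    [perfect-square identity]
= −2(m + 3)² + 40    [combine constants]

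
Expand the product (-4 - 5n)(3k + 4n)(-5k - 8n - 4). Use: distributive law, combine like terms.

60k^2 + 236kn + 48k + 208n^2 + 64n + 75k^2n + 220kn^2 + 160n^3

(-4 - 5n)(3k + 4n)(-5k - 8n - 4)
= (-12k - 16n - 15kn - 20n^2)(-5k - 8n - 4)    [distributive law]
= 60k^2 + 96kn + 48k + 80kn + 128n^2 + 64n + 75k^2n + 120kn^2 + 60kn + 100kn^2 + 160n^3 + 80n^2    [distributive law]
= 60k^2 + 236kn + 48k + 208n^2 + 64n + 75k^2n + 220kn^2 + 160n^3    [combine like terms]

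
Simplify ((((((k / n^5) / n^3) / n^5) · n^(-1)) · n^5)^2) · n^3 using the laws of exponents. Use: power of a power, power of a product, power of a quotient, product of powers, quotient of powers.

k^2·n^(-15)

((((((k / n^5) / n^3) / n^5) · n^(-1)) · n^5)^2) · n^3
= ((((((k / n^5) / n^3) / n^5) · n^(-1))^2) · ((n^5)^2)) · n^3    [power of a product]
= ((((((k / n^5) / n^3) / n^5)^2) · ((n^(-1))^2)) · ((n^5)^2)) · n^3    [power of a product]
= ((((((k / n^5) / n^3)^2) / ((n^5)^2)) · ((n^(-1))^2)) · ((n^5)^2)) · n^3    [power of a quotient]
= ((((((k / n^5)^2) / ((n^3)^2)) / ((n^5)^2)) · ((n^(-1))^2)) · ((n^5)^2)) · n^3    [power of a quotient]
= ((((((k^2) / ((n^5)^2)) / ((n^3)^2)) / ((n^5)^2)) · ((n^(-1))^2)) · ((n^5)^2)) · n^3    [power of a quotient]
= (((((k^2 / n^10) / ((n^3)^2)) / ((n^5)^2)) · ((n^(-1))^2)) · ((n^5)^2)) · n^3    [power of a power]
= (((((k^2 / n^10) / n^6) / ((n^5)^2)) · ((n^(-1))^2)) · ((n^5)^2)) · n^3    [power of a power]
= (((((k^2 / n^10) / n^6) / n^10) · ((n^(-1))^2)) · ((n^5)^2)) · n^3    [power of a power]
= (((((k^2 / n^10) / n^6) / n^10) · n^(-2)) · ((n^5)^2)) · n^3    [power of a power]
= (((((k^2 / n^10) / n^6) / n^10) · n^(-2)) · n^10) · n^3    [power of a power]
= k^2·n^(-15)    [quotient of powers; product of powers]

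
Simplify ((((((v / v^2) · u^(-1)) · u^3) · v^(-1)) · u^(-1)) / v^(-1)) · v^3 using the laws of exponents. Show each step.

((((((v / v^2) · u^(-1)) · u^3) · v^(-1)) · u^(-1)) / v^(-1)) · v^3
= (((((v^(-1) · u^(-1)) · u^3) · v^(-1)) · u^(-1)) / v^(-1)) · v^3    [quotient of powers]
= u·v^2    [quotient of powers; product of powers]

u·v^2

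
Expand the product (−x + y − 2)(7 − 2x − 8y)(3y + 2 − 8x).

−181xy + 106x + 28x^2 − 42x^2y − 16x^3 + 82xy^2 + 53y^2 + 4y − 24y^3 − 28

(−x + y − 2)(7 − 2x − 8y)(3y + 2 − 8x)
= (−7x + 2x^2 + 8xy + 7y − 2xy − 8y^2 − 14 + 4x + 16y)(3y + 2 − 8x)    [distributive law]
= (−3x + 2x^2 + 6xy + 23y − 8y^2 − 14)(3y + 2 − 8x)    [combine like terms]
= −9xy − 6x + 24x^2 + 6x^2y + 4x^2 − 16x^3 + 18xy^2 + 12xy − 48x^2y + 69y^2 + 46y − 184xy − 24y^3 − 16y^2 + 64xy^2 − 42y − 28 + 112x    [distributive law]
= −181xy + 106x + 28x^2 − 42x^2y − 16x^3 + 82xy^2 + 53y^2 + 4y − 24y^3 − 28    [combine like terms]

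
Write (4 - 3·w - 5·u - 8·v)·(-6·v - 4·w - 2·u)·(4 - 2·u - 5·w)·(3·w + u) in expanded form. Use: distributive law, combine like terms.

(4 - 3·w - 5·u - 8·v)·(-6·v - 4·w - 2·u)·(4 - 2·u - 5·w)·(3·w + u)
= (-24·v - 16·w - 8·u + 18·v·w + 12·w² + 6·u·w + 30·u·v + 20·u·w + 10·u² + 48·v² + 32·v·w + 16·u·v)·(4 - 2·u - 5·w)·(3·w + u)    [distributive law]
= (-24·v - 16·w - 8·u + 50·v·w + 12·w² + 26·u·w + 46·u·v + 10·u² + 48·v²)·(4 - 2·u - 5·w)·(3·w + u)    [combine like terms]
= (-96·v + 48·u·v + 120·v·w - 64·w + 32·u·w + 80·w² - 32·u + 16·u² + 40·u·w + 200·v·w - 100·u·v·w - 250·v·w² + 48·w² - 24·u·w² - 60·w³ + 104·u·w - 52·u²·w - 130·u·w² + 184·u·v - 92·u²·v - 230·u·v·w + 40·u² - 20·u³ - 50·u²·w + 192·v² - 96·u·v² - 240·v²·w)·(3·w + u)    [distributive law]
= (-96·v + 232·u·v + 320·v·w - 64·w + 176·u·w + 128·w² - 32·u + 56·u² - 330·u·v·w - 250·v·w² - 154·u·w² - 60·w³ - 102·u²·w - 92·u²·v - 20·u³ + 192·v² - 96·u·v² - 240·v²·w)·(3·w + u)    [combine like terms]
= -288·v·w - 96·u·v + 696·u·v·w + 232·u²·v + 960·v·w² + 320·u·v·w - 192·w² - 64·u·w + 528·u·w² + 176·u²·w + 384·w³ + 128·u·w² - 96·u·w - 32·u² + 168·u²·w + 56·u³ - 990·u·v·w² - 330·u²·v·w - 750·v·w³ - 250·u·v·w² - 462·u·w³ - 154·u²·w² - 180·w⁴ - 60·u·w³ - 306·u²·w² - 102·u³·w - 276·u²·v·w - 92·u³·v - 60·u³·w - 20·u⁴ + 576·v²·w + 192·u·v² - 288·u·v²·w - 96·u²·v² - 720·v²·w² - 240·u·v²·w    [distributive law]
= -288·v·w - 96·u·v + 1016·u·v·w + 232·u²·v + 960·v·w² - 192·w² - 160·u·w + 656·u·w² + 344·u²·w + 384·w³ - 32·u² + 56·u³ - 1240·u·v·w² - 606·u²·v·w - 750·v·w³ - 522·u·w³ - 460·u²·w² - 180·w⁴ - 162·u³·w - 92·u³·v - 20·u⁴ + 576·v²·w + 192·u·v² - 528·u·v²·w - 96·u²·v² - 720·v²·w²    [combine like terms]

-288·v·w - 96·u·v + 1016·u·v·w + 232·u²·v + 960·v·w² - 192·w² - 160·u·w + 656·u·w² + 344·u²·w + 384·w³ - 32·u² + 56·u³ - 1240·u·v·w² - 606·u²·v·w - 750·v·w³ - 522·u·w³ - 460·u²·w² - 180·w⁴ - 162·u³·w - 92·u³·v - 20·u⁴ + 576·v²·w + 192·u·v² - 528·u·v²·w - 96·u²·v² - 720·v²·w²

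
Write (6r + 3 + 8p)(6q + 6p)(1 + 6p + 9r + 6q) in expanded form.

198qr + 864pqr + 324qr² + 216q²r + 198pr + 648p²r + 324pr² + 18q + 264pq + 108q² + 18p + 156p² + 576p²q + 288pq² + 288p³

(6r + 3 + 8p)(6q + 6p)(1 + 6p + 9r + 6q)
= (36qr + 36pr + 18q + 18p + 48pq + 48p²)(1 + 6p + 9r + 6q)    [distributive law]
= 36qr + 216pqr + 324qr² + 216q²r + 36pr + 216p²r + 324pr² + 216pqr + 18q + 108pq + 162qr + 108q² + 18p + 108p² + 162pr + 108pq + 48pq + 288p²q + 432pqr + 288pq² + 48p² + 288p³ + 432p²r + 288p²q    [distributive law]
= 198qr + 864pqr + 324qr² + 216q²r + 198pr + 648p²r + 324pr² + 18q + 264pq + 108q² + 18p + 156p² + 576p²q + 288pq² + 288p³    [combine like terms]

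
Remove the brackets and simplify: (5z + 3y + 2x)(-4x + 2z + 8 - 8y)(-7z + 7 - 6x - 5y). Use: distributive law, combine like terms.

52xz² - 464xz + 152x²z + 480xyz - 70z³ - 210z² + 188yz² + 280z - 606yz + 338y²z - 420xy + 208x²y + 284xy² + 168y - 288y² + 120y³ - 152x² + 48x³ + 112x

(5z + 3y + 2x)(-4x + 2z + 8 - 8y)(-7z + 7 - 6x - 5y)
= (-20xz + 10z² + 40z - 40yz - 12xy + 6yz + 24y - 24y² - 8x² + 4xz + 16x - 16xy)(-7z + 7 - 6x - 5y)    [distributive law]
= (-16xz + 10z² + 40z - 34yz - 28xy + 24y - 24y² - 8x² + 16x)(-7z + 7 - 6x - 5y)    [combine like terms]
= 112xz² - 112xz + 96x²z + 80xyz - 70z³ + 70z² - 60xz² - 50yz² - 280z² + 280z - 240xz - 200yz + 238yz² - 238yz + 204xyz + 170y²z + 196xyz - 196xy + 168x²y + 140xy² - 168yz + 168y - 144xy - 120y² + 168y²z - 168y² + 144xy² + 120y³ + 56x²z - 56x² + 48x³ + 40x²y - 112xz + 112x - 96x² - 80xy    [distributive law]
= 52xz² - 464xz + 152x²z + 480xyz - 70z³ - 210z² + 188yz² + 280z - 606yz + 338y²z - 420xy + 208x²y + 284xy² + 168y - 288y² + 120y³ - 152x² + 48x³ + 112x    [combine like terms]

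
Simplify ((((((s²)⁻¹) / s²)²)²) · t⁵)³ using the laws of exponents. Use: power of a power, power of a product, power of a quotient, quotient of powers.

s⁻⁴⁸t¹⁵

((((((s²)⁻¹) / s²)²)²) · t⁵)³
= ((((((s²)⁻¹) / s²)²)²)³) · ((t⁵)³)    [power of a product]
= (((((s²)⁻¹) / s²)²)⁶) · ((t⁵)³)    [power of a power]
= ((((s²)⁻¹) / s²)¹²) · ((t⁵)³)    [power of a power]
= ((((s²)⁻¹)¹²) / ((s²)¹²)) · ((t⁵)³)    [power of a quotient]
= (((s²)⁻¹²) / ((s²)¹²)) · ((t⁵)³)    [power of a power]
= ((s⁻²⁴) / ((s²)¹²)) · ((t⁵)³)    [power of a power]
= (s⁻²⁴ / s²⁴) · ((t⁵)³)    [power of a power]
= s⁻⁴⁸ · ((t⁵)³)    [quotient of powers]
= s⁻⁴⁸ · t¹⁵    [power of a power]
= s⁻⁴⁸t¹⁵    [rearrange]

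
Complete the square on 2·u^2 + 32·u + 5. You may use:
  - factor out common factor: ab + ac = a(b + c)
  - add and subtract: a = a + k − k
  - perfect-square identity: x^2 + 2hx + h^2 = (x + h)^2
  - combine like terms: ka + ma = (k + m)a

2(u + 8)^2 − 123

2·u^2 + 32·u + 5
= 2(u^2 + 16·u) + 5    [factor out 2 from the u-terms]
= 2(u^2 + 16·u + 64 − 64) + 5    [add and subtract 64 inside the bracket]
= 2(u + 8)^2 − 128 + 5    [perfect-square identity]
= 2(u + 8)^2 − 123    [combine constants]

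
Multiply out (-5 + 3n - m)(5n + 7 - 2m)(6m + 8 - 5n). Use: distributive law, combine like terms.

(-5 + 3n - m)(5n + 7 - 2m)(6m + 8 - 5n)
= (-25n - 35 + 10m + 15n^2 + 21n - 6mn - 5mn - 7m + 2m^2)(6m + 8 - 5n)    [distributive law]
= (-4n - 35 + 3m + 15n^2 - 11mn + 2m^2)(6m + 8 - 5n)    [combine like terms]
= -24mn - 32n + 20n^2 - 210m - 280 + 175n + 18m^2 + 24m - 15mn + 90mn^2 + 120n^2 - 75n^3 - 66m^2n - 88mn + 55mn^2 + 12m^3 + 16m^2 - 10m^2n    [distributive law]
= -127mn + 143n + 140n^2 - 186m - 280 + 34m^2 + 145mn^2 - 75n^3 - 76m^2n + 12m^3    [combine like terms]

-127mn + 143n + 140n^2 - 186m - 280 + 34m^2 + 145mn^2 - 75n^3 - 76m^2n + 12m^3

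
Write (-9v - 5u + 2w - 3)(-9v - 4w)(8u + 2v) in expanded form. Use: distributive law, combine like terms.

(-9v - 5u + 2w - 3)(-9v - 4w)(8u + 2v)
= (81v^2 + 36vw + 45uv + 20uw - 18vw - 8w^2 + 27v + 12w)(8u + 2v)    [distributive law]
= (81v^2 + 18vw + 45uv + 20uw - 8w^2 + 27v + 12w)(8u + 2v)    [combine like terms]
= 648uv^2 + 162v^3 + 144uvw + 36v^2w + 360u^2v + 90uv^2 + 160u^2w + 40uvw - 64uw^2 - 16vw^2 + 216uv + 54v^2 + 96uw + 24vw    [distributive law]
= 738uv^2 + 162v^3 + 184uvw + 36v^2w + 360u^2v + 160u^2w - 64uw^2 - 16vw^2 + 216uv + 54v^2 + 96uw + 24vw    [combine like terms]

738uv^2 + 162v^3 + 184uvw + 36v^2w + 360u^2v + 160u^2w - 64uw^2 - 16vw^2 + 216uv + 54v^2 + 96uw + 24vw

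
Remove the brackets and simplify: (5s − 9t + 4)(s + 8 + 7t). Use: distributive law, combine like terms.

(5s − 9t + 4)(s + 8 + 7t)
= 5s^2 + 40s + 35st − 9st − 72t − 63t^2 + 4s + 32 + 28t    [distributive law]
= 5s^2 + 44s + 26st − 44t − 63t^2 + 32    [combine like terms]

5s^2 + 44s + 26st − 44t − 63t^2 + 32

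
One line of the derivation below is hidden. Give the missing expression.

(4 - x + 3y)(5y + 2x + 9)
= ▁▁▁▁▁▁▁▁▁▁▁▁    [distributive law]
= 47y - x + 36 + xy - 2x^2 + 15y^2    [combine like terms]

After distributive law, the bracketed line is:

20y + 8x + 36 - 5xy - 2x^2 - 9x + 15y^2 + 6xy + 27y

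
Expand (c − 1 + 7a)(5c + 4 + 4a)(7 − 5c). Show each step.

40c² − 25c³ + 13c + 153ac − 195ac² − 28 + 168a + 196a² − 140a²c

(c − 1 + 7a)(5c + 4 + 4a)(7 − 5c)
= (5c² + 4c + 4ac − 5c − 4 − 4a + 35ac + 28a + 28a²)(7 − 5c)    [distributive law]
= (5c² − c + 39ac − 4 + 24a + 28a²)(7 − 5c)    [combine like terms]
= 35c² − 25c³ − 7c + 5c² + 273ac − 195ac² − 28 + 20c + 168a − 120ac + 196a² − 140a²c    [distributive law]
= 40c² − 25c³ + 13c + 153ac − 195ac² − 28 + 168a + 196a² − 140a²c    [combine like terms]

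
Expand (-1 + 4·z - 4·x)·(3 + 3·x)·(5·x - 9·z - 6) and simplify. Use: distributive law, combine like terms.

75·x - 45·z + 18 - 3·x² + 123·x·z - 108·z² + 168·x²·z - 108·x·z² - 60·x³

(-1 + 4·z - 4·x)·(3 + 3·x)·(5·x - 9·z - 6)
= (-3 - 3·x + 12·z + 12·x·z - 12·x - 12·x²)·(5·x - 9·z - 6)    [distributive law]
= (-3 - 15·x + 12·z + 12·x·z - 12·x²)·(5·x - 9·z - 6)    [combine like terms]
= -15·x + 27·z + 18 - 75·x² + 135·x·z + 90·x + 60·x·z - 108·z² - 72·z + 60·x²·z - 108·x·z² - 72·x·z - 60·x³ + 108·x²·z + 72·x²    [distributive law]
= 75·x - 45·z + 18 - 3·x² + 123·x·z - 108·z² + 168·x²·z - 108·x·z² - 60·x³    [combine like terms]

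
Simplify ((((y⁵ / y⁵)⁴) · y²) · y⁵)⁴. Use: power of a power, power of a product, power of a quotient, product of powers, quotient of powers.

y²⁸

((((y⁵ / y⁵)⁴) · y²) · y⁵)⁴
= ((((y⁵ / y⁵)⁴) · y²)⁴) · ((y⁵)⁴)    [power of a product]
= ((((y⁵ / y⁵)⁴)⁴) · ((y²)⁴)) · ((y⁵)⁴)    [power of a product]
= (((y⁵ / y⁵)¹⁶) · ((y²)⁴)) · ((y⁵)⁴)    [power of a power]
= ((((y⁵)¹⁶) / ((y⁵)¹⁶)) · ((y²)⁴)) · ((y⁵)⁴)    [power of a quotient]
= ((y⁸⁰ / ((y⁵)¹⁶)) · ((y²)⁴)) · ((y⁵)⁴)    [power of a power]
= ((y⁸⁰ / y⁸⁰) · ((y²)⁴)) · ((y⁵)⁴)    [power of a power]
= (y⁰ · ((y²)⁴)) · ((y⁵)⁴)    [quotient of powers]
= (y⁰ · y⁸) · ((y⁵)⁴)    [power of a power]
= y⁸ · ((y⁵)⁴)    [product of powers]
= y⁸ · y²⁰    [power of a power]
= y²⁸    [product of powers]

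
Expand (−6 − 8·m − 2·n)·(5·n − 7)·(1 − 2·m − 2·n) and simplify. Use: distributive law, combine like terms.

(−6 − 8·m − 2·n)·(5·n − 7)·(1 − 2·m − 2·n)
= (−30·n + 42 − 40·m·n + 56·m − 10·n² + 14·n)·(1 − 2·m − 2·n)    [distributive law]
= (−16·n + 42 − 40·m·n + 56·m − 10·n²)·(1 − 2·m − 2·n)    [combine like terms]
= −16·n + 32·m·n + 32·n² + 42 − 84·m − 84·n − 40·m·n + 80·m²·n + 80·m·n² + 56·m − 112·m² − 112·m·n − 10·n² + 20·m·n² + 20·n³    [distributive law]
= −100·n − 120·m·n + 22·n² + 42 − 28·m + 80·m²·n + 100·m·n² − 112·m² + 20·n³    [combine like terms]

−100·n − 120·m·n + 22·n² + 42 − 28·m + 80·m²·n + 100·m·n² − 112·m² + 20·n³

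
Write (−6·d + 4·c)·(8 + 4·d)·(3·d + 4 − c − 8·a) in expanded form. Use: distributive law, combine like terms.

−240·d^2 − 192·d + 208·c·d + 384·a·d − 72·d^3 + 72·c·d^2 + 192·a·d^2 + 128·c − 32·c^2 − 256·a·c − 16·c^2·d − 128·a·c·d

(−6·d + 4·c)·(8 + 4·d)·(3·d + 4 − c − 8·a)
= (−48·d − 24·d^2 + 32·c + 16·c·d)·(3·d + 4 − c − 8·a)    [distributive law]
= −144·d^2 − 192·d + 48·c·d + 384·a·d − 72·d^3 − 96·d^2 + 24·c·d^2 + 192·a·d^2 + 96·c·d + 128·c − 32·c^2 − 256·a·c + 48·c·d^2 + 64·c·d − 16·c^2·d − 128·a·c·d    [distributive law]
= −240·d^2 − 192·d + 208·c·d + 384·a·d − 72·d^3 + 72·c·d^2 + 192·a·d^2 + 128·c − 32·c^2 − 256·a·c − 16·c^2·d − 128·a·c·d    [combine like terms]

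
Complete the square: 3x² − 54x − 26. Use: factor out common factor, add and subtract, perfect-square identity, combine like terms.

3x² − 54x − 26
= 3(x² − 18x) − 26    [factor out 3 from the x-terms]
= 3(x² − 18x + 81 − 81) − 26    [add and subtract 81 inside the bracket]
= 3(x − 9)² − 243 − 26    [perfect-square identity]
= 3(x − 9)² − 269    [combine constants]

3(x − 9)² − 269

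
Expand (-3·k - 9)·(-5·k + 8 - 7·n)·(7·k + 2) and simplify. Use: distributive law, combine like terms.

105·k^3 + 177·k^2 - 462·k + 147·k^2·n + 483·k·n - 144 + 126·n

(-3·k - 9)·(-5·k + 8 - 7·n)·(7·k + 2)
= (15·k^2 - 24·k + 21·k·n + 45·k - 72 + 63·n)·(7·k + 2)    [distributive law]
= (15·k^2 + 21·k + 21·k·n - 72 + 63·n)·(7·k + 2)    [combine like terms]
= 105·k^3 + 30·k^2 + 147·k^2 + 42·k + 147·k^2·n + 42·k·n - 504·k - 144 + 441·k·n + 126·n    [distributive law]
= 105·k^3 + 177·k^2 - 462·k + 147·k^2·n + 483·k·n - 144 + 126·n    [combine like terms]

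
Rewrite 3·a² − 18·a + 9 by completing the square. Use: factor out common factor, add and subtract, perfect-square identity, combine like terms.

3·a² − 18·a + 9
= 3(a² − 6·a) + 9    [factor out 3 from the a-terms]
= 3(a² − 6·a + 9 − 9) + 9    [add and subtract 9 inside the bracket]
= 3(a − 3)² − 27 + 9    [perfect-square identity]
= 3(a − 3)² − 18    [combine constants]

3(a − 3)² − 18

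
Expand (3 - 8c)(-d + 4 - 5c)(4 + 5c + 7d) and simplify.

(3 - 8c)(-d + 4 - 5c)(4 + 5c + 7d)
= (-3d + 12 - 15c + 8cd - 32c + 40c²)(4 + 5c + 7d)    [distributive law]
= (-3d + 12 - 47c + 8cd + 40c²)(4 + 5c + 7d)    [combine like terms]
= -12d - 15cd - 21d² + 48 + 60c + 84d - 188c - 235c² - 329cd + 32cd + 40c²d + 56cd² + 160c² + 200c³ + 280c²d    [distributive law]
= 72d - 312cd - 21d² + 48 - 128c - 75c² + 320c²d + 56cd² + 200c³    [combine like terms]

72d - 312cd - 21d² + 48 - 128c - 75c² + 320c²d + 56cd² + 200c³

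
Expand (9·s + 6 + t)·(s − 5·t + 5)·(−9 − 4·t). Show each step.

(9·s + 6 + t)·(s − 5·t + 5)·(−9 − 4·t)
= (9·s^2 − 45·s·t + 45·s + 6·s − 30·t + 30 + s·t − 5·t^2 + 5·t)·(−9 − 4·t)    [distributive law]
= (9·s^2 − 44·s·t + 51·s − 25·t + 30 − 5·t^2)·(−9 − 4·t)    [combine like terms]
= −81·s^2 − 36·s^2·t + 396·s·t + 176·s·t^2 − 459·s − 204·s·t + 225·t + 100·t^2 − 270 − 120·t + 45·t^2 + 20·t^3    [distributive law]
= −81·s^2 − 36·s^2·t + 192·s·t + 176·s·t^2 − 459·s + 105·t + 145·t^2 − 270 + 20·t^3    [combine like terms]

−81·s^2 − 36·s^2·t + 192·s·t + 176·s·t^2 − 459·s + 105·t + 145·t^2 − 270 + 20·t^3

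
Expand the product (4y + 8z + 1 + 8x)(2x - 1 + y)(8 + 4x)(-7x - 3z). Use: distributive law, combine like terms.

-812x^2y - 796xyz - 448x^3y - 416x^2yz + 168xy + 72yz - 224xy^2 - 96y^2z - 112x^2y^2 - 48xy^2z - 984x^2z - 288xz^2 - 640x^3z - 192x^2z^2 + 604xz + 192z^2 - 192yz^2 - 96xyz^2 + 364x^2 - 728x^3 + 56x + 24z - 448x^4

(4y + 8z + 1 + 8x)(2x - 1 + y)(8 + 4x)(-7x - 3z)
= (8xy - 4y + 4y^2 + 16xz - 8z + 8yz + 2x - 1 + y + 16x^2 - 8x + 8xy)(8 + 4x)(-7x - 3z)    [distributive law]
= (16xy - 3y + 4y^2 + 16xz - 8z + 8yz - 6x - 1 + 16x^2)(8 + 4x)(-7x - 3z)    [combine like terms]
= (128xy + 64x^2y - 24y - 12xy + 32y^2 + 16xy^2 + 128xz + 64x^2z - 64z - 32xz + 64yz + 32xyz - 48x - 24x^2 - 8 - 4x + 128x^2 + 64x^3)(-7x - 3z)    [distributive law]
= (116xy + 64x^2y - 24y + 32y^2 + 16xy^2 + 96xz + 64x^2z - 64z + 64yz + 32xyz - 52x + 104x^2 - 8 + 64x^3)(-7x - 3z)    [combine like terms]
= -812x^2y - 348xyz - 448x^3y - 192x^2yz + 168xy + 72yz - 224xy^2 - 96y^2z - 112x^2y^2 - 48xy^2z - 672x^2z - 288xz^2 - 448x^3z - 192x^2z^2 + 448xz + 192z^2 - 448xyz - 192yz^2 - 224x^2yz - 96xyz^2 + 364x^2 + 156xz - 728x^3 - 312x^2z + 56x + 24z - 448x^4 - 192x^3z    [distributive law]
= -812x^2y - 796xyz - 448x^3y - 416x^2yz + 168xy + 72yz - 224xy^2 - 96y^2z - 112x^2y^2 - 48xy^2z - 984x^2z - 288xz^2 - 640x^3z - 192x^2z^2 + 604xz + 192z^2 - 192yz^2 - 96xyz^2 + 364x^2 - 728x^3 + 56x + 24z - 448x^4    [combine like terms]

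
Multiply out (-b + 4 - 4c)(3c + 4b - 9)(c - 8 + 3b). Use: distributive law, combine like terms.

-55bc^2 + 321bc - 61b^2c + 107b^2 - 12b^3 - 308b + 144c^2 - 420c + 288 - 12c^3

(-b + 4 - 4c)(3c + 4b - 9)(c - 8 + 3b)
= (-3bc - 4b^2 + 9b + 12c + 16b - 36 - 12c^2 - 16bc + 36c)(c - 8 + 3b)    [distributive law]
= (-19bc - 4b^2 + 25b + 48c - 36 - 12c^2)(c - 8 + 3b)    [combine like terms]
= -19bc^2 + 152bc - 57b^2c - 4b^2c + 32b^2 - 12b^3 + 25bc - 200b + 75b^2 + 48c^2 - 384c + 144bc - 36c + 288 - 108b - 12c^3 + 96c^2 - 36bc^2    [distributive law]
= -55bc^2 + 321bc - 61b^2c + 107b^2 - 12b^3 - 308b + 144c^2 - 420c + 288 - 12c^3    [combine like terms]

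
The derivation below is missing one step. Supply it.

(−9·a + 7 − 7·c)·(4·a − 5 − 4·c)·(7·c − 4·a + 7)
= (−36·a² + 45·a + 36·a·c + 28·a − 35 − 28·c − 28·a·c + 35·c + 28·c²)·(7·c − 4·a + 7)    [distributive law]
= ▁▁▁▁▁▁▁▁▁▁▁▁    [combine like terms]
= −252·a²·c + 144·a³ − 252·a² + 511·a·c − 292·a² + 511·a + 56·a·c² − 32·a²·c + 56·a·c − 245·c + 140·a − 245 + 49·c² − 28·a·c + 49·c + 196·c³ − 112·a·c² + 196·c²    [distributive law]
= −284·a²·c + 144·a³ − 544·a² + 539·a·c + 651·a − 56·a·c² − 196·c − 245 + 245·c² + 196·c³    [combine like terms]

By combine like terms:

(−36·a² + 73·a + 8·a·c − 35 + 7·c + 28·c²)·(7·c − 4·a + 7)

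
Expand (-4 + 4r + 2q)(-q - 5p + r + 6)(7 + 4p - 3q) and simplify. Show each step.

(-4 + 4r + 2q)(-q - 5p + r + 6)(7 + 4p - 3q)
= (4q + 20p - 4r - 24 - 4qr - 20pr + 4r² + 24r - 2q² - 10pq + 2qr + 12q)(7 + 4p - 3q)    [distributive law]
= (16q + 20p + 20r - 24 - 2qr - 20pr + 4r² - 2q² - 10pq)(7 + 4p - 3q)    [combine like terms]
= 112q + 64pq - 48q² + 140p + 80p² - 60pq + 140r + 80pr - 60qr - 168 - 96p + 72q - 14qr - 8pqr + 6q²r - 140pr - 80p²r + 60pqr + 28r² + 16pr² - 12qr² - 14q² - 8pq² + 6q³ - 70pq - 40p²q + 30pq²    [distributive law]
= 184q - 66pq - 62q² + 44p + 80p² + 140r - 60pr - 74qr - 168 + 52pqr + 6q²r - 80p²r + 28r² + 16pr² - 12qr² + 22pq² + 6q³ - 40p²q    [combine like terms]

184q - 66pq - 62q² + 44p + 80p² + 140r - 60pr - 74qr - 168 + 52pqr + 6q²r - 80p²r + 28r² + 16pr² - 12qr² + 22pq² + 6q³ - 40p²q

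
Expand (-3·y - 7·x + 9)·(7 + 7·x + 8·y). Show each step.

(-3·y - 7·x + 9)·(7 + 7·x + 8·y)
= -21·y - 21·x·y - 24·y² - 49·x - 49·x² - 56·x·y + 63 + 63·x + 72·y    [distributive law]
= 51·y - 77·x·y - 24·y² + 14·x - 49·x² + 63    [combine like terms]

51·y - 77·x·y - 24·y² + 14·x - 49·x² + 63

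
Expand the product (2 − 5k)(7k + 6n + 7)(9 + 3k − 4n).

(2 − 5k)(7k + 6n + 7)(9 + 3k − 4n)
= (14k + 12n + 14 − 35k² − 30kn − 35k)(9 + 3k − 4n)    [distributive law]
= (−21k + 12n + 14 − 35k² − 30kn)(9 + 3k − 4n)    [combine like terms]
= −189k − 63k² + 84kn + 108n + 36kn − 48n² + 126 + 42k − 56n − 315k² − 105k³ + 140k²n − 270kn − 90k²n + 120kn²    [distributive law]
= −147k − 378k² − 150kn + 52n − 48n² + 126 − 105k³ + 50k²n + 120kn²    [combine like terms]

−147k − 378k² − 150kn + 52n − 48n² + 126 − 105k³ + 50k²n + 120kn²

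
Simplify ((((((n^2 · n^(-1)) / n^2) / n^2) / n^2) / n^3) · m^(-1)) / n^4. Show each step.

m^(-1)·n^(-12)

((((((n^2 · n^(-1)) / n^2) / n^2) / n^2) / n^3) · m^(-1)) / n^4
= (((((n / n^2) / n^2) / n^2) / n^3) · m^(-1)) / n^4    [product of powers]
= ((((n^(-1) / n^2) / n^2) / n^3) · m^(-1)) / n^4    [quotient of powers]
= (((n^(-3) / n^2) / n^3) · m^(-1)) / n^4    [quotient of powers]
= ((n^(-5) / n^3) · m^(-1)) / n^4    [quotient of powers]
= (n^(-8) · m^(-1)) / n^4    [quotient of powers]
= m^(-1)·n^(-12)    [quotient of powers]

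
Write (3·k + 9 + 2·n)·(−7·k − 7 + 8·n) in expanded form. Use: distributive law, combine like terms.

−21·k² − 84·k + 10·k·n − 63 + 58·n + 16·n²

(3·k + 9 + 2·n)·(−7·k − 7 + 8·n)
= −21·k² − 21·k + 24·k·n − 63·k − 63 + 72·n − 14·k·n − 14·n + 16·n²    [distributive law]
= −21·k² − 84·k + 10·k·n − 63 + 58·n + 16·n²    [combine like terms]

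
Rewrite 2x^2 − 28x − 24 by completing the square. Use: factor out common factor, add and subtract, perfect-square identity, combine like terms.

2(x − 7)^2 − 122

2x^2 − 28x − 24
= 2(x^2 − 14x) − 24    [factor out 2 from the x-terms]
= 2(x^2 − 14x + 49 − 49) − 24    [add and subtract 49 inside the bracket]
= 2(x − 7)^2 − 98 − 24    [perfect-square identity]
= 2(x − 7)^2 − 122    [combine constants]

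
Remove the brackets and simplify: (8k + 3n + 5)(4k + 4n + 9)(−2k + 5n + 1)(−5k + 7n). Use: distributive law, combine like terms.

(8k + 3n + 5)(4k + 4n + 9)(−2k + 5n + 1)(−5k + 7n)
= (32k^2 + 32kn + 72k + 12kn + 12n^2 + 27n + 20k + 20n + 45)(−2k + 5n + 1)(−5k + 7n)    [distributive law]
= (32k^2 + 44kn + 92k + 12n^2 + 47n + 45)(−2k + 5n + 1)(−5k + 7n)    [combine like terms]
= (−64k^3 + 160k^2n + 32k^2 − 88k^2n + 220kn^2 + 44kn − 184k^2 + 460kn + 92k − 24kn^2 + 60n^3 + 12n^2 − 94kn + 235n^2 + 47n − 90k + 225n + 45)(−5k + 7n)    [distributive law]
= (−64k^3 + 72k^2n − 152k^2 + 196kn^2 + 410kn + 2k + 60n^3 + 247n^2 + 272n + 45)(−5k + 7n)    [combine like terms]
= 320k^4 − 448k^3n − 360k^3n + 504k^2n^2 + 760k^3 − 1064k^2n − 980k^2n^2 + 1372kn^3 − 2050k^2n + 2870kn^2 − 10k^2 + 14kn − 300kn^3 + 420n^4 − 1235kn^2 + 1729n^3 − 1360kn + 1904n^2 − 225k + 315n    [distributive law]
= 320k^4 − 808k^3n − 476k^2n^2 + 760k^3 − 3114k^2n + 1072kn^3 + 1635kn^2 − 10k^2 − 1346kn + 420n^4 + 1729n^3 + 1904n^2 − 225k + 315n    [combine like terms]

320k^4 − 808k^3n − 476k^2n^2 + 760k^3 − 3114k^2n + 1072kn^3 + 1635kn^2 − 10k^2 − 1346kn + 420n^4 + 1729n^3 + 1904n^2 − 225k + 315n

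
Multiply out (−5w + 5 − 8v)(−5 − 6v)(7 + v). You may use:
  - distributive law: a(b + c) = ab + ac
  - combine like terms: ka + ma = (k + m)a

(−5w + 5 − 8v)(−5 − 6v)(7 + v)
= (25w + 30vw − 25 − 30v + 40v + 48v^2)(7 + v)    [distributive law]
= (25w + 30vw − 25 + 10v + 48v^2)(7 + v)    [combine like terms]
= 175w + 25vw + 210vw + 30v^2w − 175 − 25v + 70v + 10v^2 + 336v^2 + 48v^3    [distributive law]
= 175w + 235vw + 30v^2w − 175 + 45v + 346v^2 + 48v^3    [combine like terms]

175w + 235vw + 30v^2w − 175 + 45v + 346v^2 + 48v^3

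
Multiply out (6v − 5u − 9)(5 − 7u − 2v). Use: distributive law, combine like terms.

48v − 32uv − 12v^2 + 38u + 35u^2 − 45

(6v − 5u − 9)(5 − 7u − 2v)
= 30v − 42uv − 12v^2 − 25u + 35u^2 + 10uv − 45 + 63u + 18v    [distributive law]
= 48v − 32uv − 12v^2 + 38u + 35u^2 − 45    [combine like terms]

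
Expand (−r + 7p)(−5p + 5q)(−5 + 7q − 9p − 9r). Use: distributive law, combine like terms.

−25pr − 235pqr + 270p^2r − 45pr^2 + 25qr − 35q^2r + 45qr^2 + 175p^2 − 560p^2q + 315p^3 − 175pq + 245pq^2

(−r + 7p)(−5p + 5q)(−5 + 7q − 9p − 9r)
= (5pr − 5qr − 35p^2 + 35pq)(−5 + 7q − 9p − 9r)    [distributive law]
= −25pr + 35pqr − 45p^2r − 45pr^2 + 25qr − 35q^2r + 45pqr + 45qr^2 + 175p^2 − 245p^2q + 315p^3 + 315p^2r − 175pq + 245pq^2 − 315p^2q − 315pqr    [distributive law]
= −25pr − 235pqr + 270p^2r − 45pr^2 + 25qr − 35q^2r + 45qr^2 + 175p^2 − 560p^2q + 315p^3 − 175pq + 245pq^2    [combine like terms]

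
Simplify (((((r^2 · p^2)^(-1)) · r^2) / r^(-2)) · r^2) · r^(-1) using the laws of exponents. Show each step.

p^(-2)r^3

(((((r^2 · p^2)^(-1)) · r^2) / r^(-2)) · r^2) · r^(-1)
= ((((((r^2)^(-1)) · ((p^2)^(-1))) · r^2) / r^(-2)) · r^2) · r^(-1)    [power of a product]
= ((((r^(-2) · ((p^2)^(-1))) · r^2) / r^(-2)) · r^2) · r^(-1)    [power of a power]
= ((((r^(-2) · p^(-2)) · r^2) / r^(-2)) · r^2) · r^(-1)    [power of a power]
= p^(-2)r^3    [quotient of powers; product of powers]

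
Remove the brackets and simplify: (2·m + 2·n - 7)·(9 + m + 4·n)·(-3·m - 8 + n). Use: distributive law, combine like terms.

(2·m + 2·n - 7)·(9 + m + 4·n)·(-3·m - 8 + n)
= (18·m + 2·m^2 + 8·m·n + 18·n + 2·m·n + 8·n^2 - 63 - 7·m - 28·n)·(-3·m - 8 + n)    [distributive law]
= (11·m + 2·m^2 + 10·m·n - 10·n + 8·n^2 - 63)·(-3·m - 8 + n)    [combine like terms]
= -33·m^2 - 88·m + 11·m·n - 6·m^3 - 16·m^2 + 2·m^2·n - 30·m^2·n - 80·m·n + 10·m·n^2 + 30·m·n + 80·n - 10·n^2 - 24·m·n^2 - 64·n^2 + 8·n^3 + 189·m + 504 - 63·n    [distributive law]
= -49·m^2 + 101·m - 39·m·n - 6·m^3 - 28·m^2·n - 14·m·n^2 + 17·n - 74·n^2 + 8·n^3 + 504    [combine like terms]

-49·m^2 + 101·m - 39·m·n - 6·m^3 - 28·m^2·n - 14·m·n^2 + 17·n - 74·n^2 + 8·n^3 + 504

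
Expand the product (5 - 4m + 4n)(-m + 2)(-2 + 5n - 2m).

6m - 73mn + 18m^2 - 20 + 34n + 28m^2n - 8m^3 - 20mn^2 + 40n^2

(5 - 4m + 4n)(-m + 2)(-2 + 5n - 2m)
= (-5m + 10 + 4m^2 - 8m - 4mn + 8n)(-2 + 5n - 2m)    [distributive law]
= (-13m + 10 + 4m^2 - 4mn + 8n)(-2 + 5n - 2m)    [combine like terms]
= 26m - 65mn + 26m^2 - 20 + 50n - 20m - 8m^2 + 20m^2n - 8m^3 + 8mn - 20mn^2 + 8m^2n - 16n + 40n^2 - 16mn    [distributive law]
= 6m - 73mn + 18m^2 - 20 + 34n + 28m^2n - 8m^3 - 20mn^2 + 40n^2    [combine like terms]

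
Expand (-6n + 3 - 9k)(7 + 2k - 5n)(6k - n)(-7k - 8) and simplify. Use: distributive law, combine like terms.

(-6n + 3 - 9k)(7 + 2k - 5n)(6k - n)(-7k - 8)
= (-42n - 12kn + 30n^2 + 21 + 6k - 15n - 63k - 18k^2 + 45kn)(6k - n)(-7k - 8)    [distributive law]
= (-57n + 33kn + 30n^2 + 21 - 57k - 18k^2)(6k - n)(-7k - 8)    [combine like terms]
= (-342kn + 57n^2 + 198k^2n - 33kn^2 + 180kn^2 - 30n^3 + 126k - 21n - 342k^2 + 57kn - 108k^3 + 18k^2n)(-7k - 8)    [distributive law]
= (-285kn + 57n^2 + 216k^2n + 147kn^2 - 30n^3 + 126k - 21n - 342k^2 - 108k^3)(-7k - 8)    [combine like terms]
= 1995k^2n + 2280kn - 399kn^2 - 456n^2 - 1512k^3n - 1728k^2n - 1029k^2n^2 - 1176kn^2 + 210kn^3 + 240n^3 - 882k^2 - 1008k + 147kn + 168n + 2394k^3 + 2736k^2 + 756k^4 + 864k^3    [distributive law]
= 267k^2n + 2427kn - 1575kn^2 - 456n^2 - 1512k^3n - 1029k^2n^2 + 210kn^3 + 240n^3 + 1854k^2 - 1008k + 168n + 3258k^3 + 756k^4    [combine like terms]

267k^2n + 2427kn - 1575kn^2 - 456n^2 - 1512k^3n - 1029k^2n^2 + 210kn^3 + 240n^3 + 1854k^2 - 1008k + 168n + 3258k^3 + 756k^4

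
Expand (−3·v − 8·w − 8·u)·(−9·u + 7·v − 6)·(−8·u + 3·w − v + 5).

(−3·v − 8·w − 8·u)·(−9·u + 7·v − 6)·(−8·u + 3·w − v + 5)
= (27·u·v − 21·v^2 + 18·v + 72·u·w − 56·v·w + 48·w + 72·u^2 − 56·u·v + 48·u)·(−8·u + 3·w − v + 5)    [distributive law]
= (−29·u·v − 21·v^2 + 18·v + 72·u·w − 56·v·w + 48·w + 72·u^2 + 48·u)·(−8·u + 3·w − v + 5)    [combine like terms]
= 232·u^2·v − 87·u·v·w + 29·u·v^2 − 145·u·v + 168·u·v^2 − 63·v^2·w + 21·v^3 − 105·v^2 − 144·u·v + 54·v·w − 18·v^2 + 90·v − 576·u^2·w + 216·u·w^2 − 72·u·v·w + 360·u·w + 448·u·v·w − 168·v·w^2 + 56·v^2·w − 280·v·w − 384·u·w + 144·w^2 − 48·v·w + 240·w − 576·u^3 + 216·u^2·w − 72·u^2·v + 360·u^2 − 384·u^2 + 144·u·w − 48·u·v + 240·u    [distributive law]
= 160·u^2·v + 289·u·v·w + 197·u·v^2 − 337·u·v − 7·v^2·w + 21·v^3 − 123·v^2 − 274·v·w + 90·v − 360·u^2·w + 216·u·w^2 + 120·u·w − 168·v·w^2 + 144·w^2 + 240·w − 576·u^3 − 24·u^2 + 240·u    [combine like terms]

160·u^2·v + 289·u·v·w + 197·u·v^2 − 337·u·v − 7·v^2·w + 21·v^3 − 123·v^2 − 274·v·w + 90·v − 360·u^2·w + 216·u·w^2 + 120·u·w − 168·v·w^2 + 144·w^2 + 240·w − 576·u^3 − 24·u^2 + 240·u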